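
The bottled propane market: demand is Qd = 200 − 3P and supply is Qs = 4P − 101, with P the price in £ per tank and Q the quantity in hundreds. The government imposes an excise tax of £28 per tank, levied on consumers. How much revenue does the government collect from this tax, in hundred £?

Without the tax, 200 − 3P = 4P − 101 gives 7P = 301, so P* = £43 and Q* = 71.
With the tax collected from consumers, demand (in seller-price terms) shifts: Qd = 200 − 3(P + 28).
New equilibrium: consumers pay £59, suppliers receive £31, Q = 23. (Wedge: Pb − Ps = 28.)
Revenue = t · Q = 28 · 23 = £644.

Tax revenue = £644 hundred.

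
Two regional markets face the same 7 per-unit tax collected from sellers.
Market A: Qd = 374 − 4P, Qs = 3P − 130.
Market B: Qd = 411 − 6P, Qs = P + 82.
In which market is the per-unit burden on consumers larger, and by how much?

Market A, by 2.

Market A: pre-tax P* = 72, Q* = 86; post-tax Q = 74; per-unit burden on consumers = 3.
Market B: pre-tax P* = 47, Q* = 129; post-tax Q = 123; per-unit burden on consumers = 1.
Difference: 3 vs 1 → market A is larger by 2.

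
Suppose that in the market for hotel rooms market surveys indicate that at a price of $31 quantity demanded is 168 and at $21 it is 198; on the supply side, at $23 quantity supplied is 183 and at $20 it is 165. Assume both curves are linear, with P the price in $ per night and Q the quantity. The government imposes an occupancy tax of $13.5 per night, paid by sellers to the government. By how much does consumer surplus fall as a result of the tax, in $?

Demand slope: (198 − 168)/(21 − 31) = -3, so Qd = 261 − 3P.
Supply slope: (165 − 183)/(20 − 23) = 6, so Qs = 6P + 45.
Before the tax: set 261 − 3P = 6P + 45 → P* = $24, Q* = 189.
With the tax collected from sellers, supply shifts: Qs = 6(P − 13.5) + 45.
Solving gives Q = 162 with consumers paying $33 and sellers receiving $19.5 (the $13.5 wedge).
ΔCS is the trapezoid between Q = 162 and Q = 189 of height $9: ½ · (189 + 162) · 9 = $1579.5.

Consumer surplus falls by $1579.5.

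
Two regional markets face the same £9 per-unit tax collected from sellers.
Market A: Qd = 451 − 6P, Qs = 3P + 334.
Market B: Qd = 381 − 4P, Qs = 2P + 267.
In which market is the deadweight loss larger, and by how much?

Market A: pre-tax P* = £13, Q* = 373; post-tax Q = 355; deadweight loss = £81.
Market B: pre-tax P* = £19, Q* = 305; post-tax Q = 293; deadweight loss = £54.
Difference: £81 vs £54 → market A is larger by £27.

Market A, by £27.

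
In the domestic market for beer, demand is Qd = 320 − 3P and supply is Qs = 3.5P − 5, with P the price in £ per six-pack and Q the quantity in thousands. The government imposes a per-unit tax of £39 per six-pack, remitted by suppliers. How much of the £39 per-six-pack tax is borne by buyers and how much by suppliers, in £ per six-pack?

Buyers bear £21 per six-pack; suppliers bear £18 per six-pack.

Before the tax: set 320 − 3P = 3.5P − 5 → P* = £50, Q* = 170.
With the tax collected from suppliers, supply shifts: Qs = 3.5(P − 39) − 5.
New equilibrium: buyers pay £71, suppliers receive £32, Q = 107. (Wedge: Pb − Ps = 39.)
Burden on buyers: £21; on suppliers: £18. (They sum to £39.)
The less price-elastic side of the market bears the larger share of a per-unit tax.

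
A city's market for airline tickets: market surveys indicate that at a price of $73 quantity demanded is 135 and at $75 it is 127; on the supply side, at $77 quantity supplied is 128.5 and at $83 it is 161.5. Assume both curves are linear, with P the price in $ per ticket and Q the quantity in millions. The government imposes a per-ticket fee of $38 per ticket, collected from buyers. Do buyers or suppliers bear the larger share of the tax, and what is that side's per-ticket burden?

Buyers bear the larger share: $22 per ticket.

Demand slope: (127 − 135)/(75 − 73) = -4, so Qd = 427 − 4P.
Supply slope: (161.5 − 128.5)/(83 − 77) = 5.5, so Qs = 5.5P − 295.
Without the tax, 427 − 4P = 5.5P − 295 gives 9.5P = 722, so P* = $76 and Q* = 123.
With the tax collected from buyers, demand (in seller-price terms) shifts: Qd = 427 − 4(P + 38).
New equilibrium: buyers pay $98, suppliers receive $60, Q = 35. (Wedge: Pb − Ps = 38.)
Per-ticket burden: buyers $22, suppliers $16.
Buyers take the larger share because demand is less price-elastic here (demand slope 4 vs supply slope 5.5).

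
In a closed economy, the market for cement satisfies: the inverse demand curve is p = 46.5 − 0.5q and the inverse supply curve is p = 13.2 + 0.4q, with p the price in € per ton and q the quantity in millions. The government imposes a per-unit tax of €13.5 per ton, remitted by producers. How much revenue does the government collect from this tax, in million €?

Tax revenue = €297 million.

Rewrite in direct form: qd = 93 − 2p and qs = 2.5p − 33.
Before the tax: set 93 − 2p = 2.5p − 33 → p* = €28, q* = 37.
With the tax collected from producers, supply shifts: qs = 2.5(p − 13.5) − 33.
New equilibrium: buyers pay €35.5, producers receive €22, q = 22. (Wedge: pb − ps = 13.5.)
Revenue = t · Q = 13.5 · 22 = €297.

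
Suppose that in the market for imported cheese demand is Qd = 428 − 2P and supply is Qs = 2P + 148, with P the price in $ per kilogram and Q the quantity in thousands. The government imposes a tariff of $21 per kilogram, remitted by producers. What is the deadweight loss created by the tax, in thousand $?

Before the tax: set 428 − 2P = 2P + 148 → P* = $70, Q* = 288.
With the tax collected from producers, supply shifts: Qs = 2(P − 21) + 148.
Solving gives Q = 267 with consumers paying $80.5 and producers receiving $59.5 (the $21 wedge).
Quantity falls by |ΔQ| = |288 − 267| = 21.
DWL = ½ · t · |ΔQ| = ½ · 21 · 21 = $220.5.

Deadweight loss = $220.5 thousand.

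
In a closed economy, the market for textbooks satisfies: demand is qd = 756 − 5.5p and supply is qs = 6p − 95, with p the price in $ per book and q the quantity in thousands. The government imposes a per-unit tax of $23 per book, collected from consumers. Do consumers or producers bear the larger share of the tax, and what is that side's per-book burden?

Consumers bear the larger share: $12 per book.

Before the tax: set 756 − 5.5p = 6p − 95 → p* = $74, q* = 349.
With the tax collected from consumers, demand (in seller-price terms) shifts: qd = 756 − 5.5(p + 23).
New equilibrium: consumers pay $86, producers receive $63, q = 283. (Wedge: pb − ps = 23.)
Per-book burden: consumers $12, producers $11.
Consumers take the larger share because demand is less price-elastic here (demand slope 5.5 vs supply slope 6).
The less price-elastic side of the market bears the larger share of a per-unit tax.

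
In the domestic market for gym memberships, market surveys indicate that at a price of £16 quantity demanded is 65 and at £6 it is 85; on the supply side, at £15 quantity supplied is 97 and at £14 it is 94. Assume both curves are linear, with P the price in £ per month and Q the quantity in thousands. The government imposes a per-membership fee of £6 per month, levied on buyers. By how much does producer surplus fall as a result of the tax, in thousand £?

Producer surplus falls by £180.96 thousand.

Demand slope: (85 − 65)/(6 − 16) = -2, so Qd = 97 − 2P.
Supply slope: (94 − 97)/(14 − 15) = 3, so Qs = 3P + 52.
Without the tax, 97 − 2P = 3P + 52 gives 5P = 45, so P* = £9 and Q* = 79.
With the tax collected from buyers, demand (in seller-price terms) shifts: Qd = 97 − 2(P + 6).
New equilibrium: buyers pay £12.6, producers receive £6.6, Q = 71.8. (Wedge: Pb − Ps = 6.)
ΔPS is the trapezoid between Q = 71.8 and Q = 79 of height £2.4: ½ · (79 + 71.8) · 2.4 = £180.96.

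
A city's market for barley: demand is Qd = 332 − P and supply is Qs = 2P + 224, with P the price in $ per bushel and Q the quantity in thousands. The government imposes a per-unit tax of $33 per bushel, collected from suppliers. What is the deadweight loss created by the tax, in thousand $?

Deadweight loss = $363 thousand.

Before the tax: set 332 − P = 2P + 224 → P* = $36, Q* = 296.
With the tax collected from suppliers, supply shifts: Qs = 2(P − 33) + 224.
New equilibrium: buyers pay $58, suppliers receive $25, Q = 274. (Wedge: Pb − Ps = 33.)
Quantity falls by |ΔQ| = |296 − 274| = 22.
DWL = ½ · t · |ΔQ| = ½ · 33 · 22 = $363.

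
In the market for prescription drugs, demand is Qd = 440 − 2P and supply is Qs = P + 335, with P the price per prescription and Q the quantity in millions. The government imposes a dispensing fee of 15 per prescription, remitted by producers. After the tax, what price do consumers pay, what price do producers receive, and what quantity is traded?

Without the tax, 440 − 2P = P + 335 gives 3P = 105, so P* = 35 and Q* = 370.
With the tax collected from producers, supply shifts: Qs = (P − 15) + 335.
Solving gives Q = 360 with consumers paying 40 and producers receiving 25 (the 15 wedge).

Consumers pay 40; producers receive 25; quantity = 360.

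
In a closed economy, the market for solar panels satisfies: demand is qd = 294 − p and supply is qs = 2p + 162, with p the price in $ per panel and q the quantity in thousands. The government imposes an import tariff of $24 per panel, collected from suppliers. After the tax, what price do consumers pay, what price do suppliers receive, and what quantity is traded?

Consumers pay $60; suppliers receive $36; quantity = 234.

Before the tax: set 294 − p = 2p + 162 → p* = $44, q* = 250.
With the tax collected from suppliers, supply shifts: qs = 2(p − 24) + 162.
Solving gives q = 234 with consumers paying $60 and suppliers receiving $36 (the $24 wedge).
The less price-elastic side of the market bears the larger share of a per-unit tax.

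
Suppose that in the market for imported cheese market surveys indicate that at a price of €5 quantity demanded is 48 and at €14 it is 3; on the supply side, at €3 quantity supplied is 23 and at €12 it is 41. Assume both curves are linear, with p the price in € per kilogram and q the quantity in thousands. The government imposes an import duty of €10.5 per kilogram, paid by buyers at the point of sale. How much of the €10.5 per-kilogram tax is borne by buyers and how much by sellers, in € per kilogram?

Buyers bear €3 per kilogram; sellers bear €7.5 per kilogram.

Demand slope: (3 − 48)/(14 − 5) = -5, so qd = 73 − 5p.
Supply slope: (41 − 23)/(12 − 3) = 2, so qs = 2p + 17.
Before the tax: set 73 − 5p = 2p + 17 → p* = €8, q* = 33.
With the tax collected from buyers, demand (in seller-price terms) shifts: qd = 73 − 5(p + 10.5).
New equilibrium: buyers pay €11, sellers receive €0.5, q = 18. (Wedge: pb − ps = 10.5.)
Burden on buyers: €3; on sellers: €7.5. (They sum to €10.5.)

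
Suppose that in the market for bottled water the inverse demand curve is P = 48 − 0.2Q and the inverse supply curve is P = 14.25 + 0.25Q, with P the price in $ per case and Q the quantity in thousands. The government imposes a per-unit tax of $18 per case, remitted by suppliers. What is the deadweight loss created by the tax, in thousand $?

Deadweight loss = $360 thousand.

Inverting to Q(P) form: Qd = 240 − 5P; Qs = 4P − 57.
Before the tax: set 240 − 5P = 4P − 57 → P* = $33, Q* = 75.
With the tax collected from suppliers, supply shifts: Qs = 4(P − 18) − 57.
New equilibrium: consumers pay $41, suppliers receive $23, Q = 35. (Wedge: Pb − Ps = 18.)
Quantity falls by |ΔQ| = |75 − 35| = 40.
DWL = ½ · t · |ΔQ| = ½ · 18 · 40 = $360.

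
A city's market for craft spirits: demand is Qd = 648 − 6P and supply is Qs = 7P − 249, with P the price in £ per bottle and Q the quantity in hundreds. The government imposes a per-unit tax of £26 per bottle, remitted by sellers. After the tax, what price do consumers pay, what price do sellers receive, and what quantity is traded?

Consumers pay £83; sellers receive £57; quantity = 150.

Before the tax: set 648 − 6P = 7P − 249 → P* = £69, Q* = 234.
With the tax collected from sellers, supply shifts: Qs = 7(P − 26) − 249.
Solving gives Q = 150 with consumers paying £83 and sellers receiving £57 (the £26 wedge).
The less price-elastic side of the market bears the larger share of a per-unit tax.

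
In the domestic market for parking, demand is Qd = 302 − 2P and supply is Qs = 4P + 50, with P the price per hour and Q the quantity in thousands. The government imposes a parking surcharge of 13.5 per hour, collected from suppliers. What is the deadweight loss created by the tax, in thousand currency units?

Deadweight loss = 121.5 thousand.

Without the tax, 302 − 2P = 4P + 50 gives 6P = 252, so P* = 42 and Q* = 218.
With the tax collected from suppliers, supply shifts: Qs = 4(P − 13.5) + 50.
Solving gives Q = 200 with consumers paying 51 and suppliers receiving 37.5 (the 13.5 wedge).
Quantity falls by |ΔQ| = |218 − 200| = 18.
DWL = ½ · t · |ΔQ| = ½ · 13.5 · 18 = 121.5.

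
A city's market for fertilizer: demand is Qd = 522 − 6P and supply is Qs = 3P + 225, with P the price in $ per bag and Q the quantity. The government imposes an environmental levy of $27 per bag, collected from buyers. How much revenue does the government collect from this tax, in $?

Tax revenue = $7290.

Before the tax: set 522 − 6P = 3P + 225 → P* = $33, Q* = 324.
With the tax collected from buyers, demand (in seller-price terms) shifts: Qd = 522 − 6(P + 27).
New equilibrium: buyers pay $42, producers receive $15, Q = 270. (Wedge: Pb − Ps = 27.)
Revenue = t · Q = 27 · 270 = $7290.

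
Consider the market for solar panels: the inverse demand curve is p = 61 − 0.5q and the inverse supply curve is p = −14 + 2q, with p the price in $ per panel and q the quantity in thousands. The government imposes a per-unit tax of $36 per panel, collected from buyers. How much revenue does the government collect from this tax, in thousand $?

Inverting to q(p) form: qd = 122 − 2p; qs = 0.5p + 7.
Without the tax, 122 − 2p = 0.5p + 7 gives 2.5p = 115, so p* = $46 and q* = 30.
With the tax collected from buyers, demand (in seller-price terms) shifts: qd = 122 − 2(p + 36).
New equilibrium: buyers pay $53.2, sellers receive $17.2, q = 15.6. (Wedge: pb − ps = 36.)
Revenue = t · Q = 36 · 15.6 = $561.6.

Tax revenue = $561.6 thousand.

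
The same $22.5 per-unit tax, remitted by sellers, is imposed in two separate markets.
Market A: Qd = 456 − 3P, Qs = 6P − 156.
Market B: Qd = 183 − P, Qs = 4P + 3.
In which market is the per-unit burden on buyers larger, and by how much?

Market A: pre-tax P* = $68, Q* = 252; post-tax Q = 207; per-unit burden on buyers = $15.
Market B: pre-tax P* = $36, Q* = 147; post-tax Q = 129; per-unit burden on buyers = $18.
Difference: $15 vs $18 → market B is larger by $3.

Market B, by $3.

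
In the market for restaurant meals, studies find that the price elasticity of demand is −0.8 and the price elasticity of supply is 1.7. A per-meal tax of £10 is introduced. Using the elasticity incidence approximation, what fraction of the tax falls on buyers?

Incidence ratio: buyers' share ≈ εs / (εs + |εd|) = 1.7 / (1.7 + 0.8) = 0.68.
Supply is the more elastic side, so buyers bear the larger share.

Buyers' share ≈ 0.68.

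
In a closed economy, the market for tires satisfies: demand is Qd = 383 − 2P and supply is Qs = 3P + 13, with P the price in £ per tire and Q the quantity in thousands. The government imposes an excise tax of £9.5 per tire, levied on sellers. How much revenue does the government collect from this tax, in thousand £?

Tax revenue = £2124.2 thousand.

Without the tax, 383 − 2P = 3P + 13 gives 5P = 370, so P* = £74 and Q* = 235.
With the tax collected from sellers, supply shifts: Qs = 3(P − 9.5) + 13.
New equilibrium: buyers pay £79.7, sellers receive £70.2, Q = 223.6. (Wedge: Pb − Ps = 9.5.)
Revenue = t · Q = 9.5 · 223.6 = £2124.2.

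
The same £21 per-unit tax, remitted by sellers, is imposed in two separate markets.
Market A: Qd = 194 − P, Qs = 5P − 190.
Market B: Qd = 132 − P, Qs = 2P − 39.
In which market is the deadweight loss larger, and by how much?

Market A: pre-tax P* = £64, Q* = 130; post-tax Q = 112.5; deadweight loss = £183.75.
Market B: pre-tax P* = £57, Q* = 75; post-tax Q = 61; deadweight loss = £147.
Difference: £183.75 vs £147 → market A is larger by £36.75.

Market A, by £36.75.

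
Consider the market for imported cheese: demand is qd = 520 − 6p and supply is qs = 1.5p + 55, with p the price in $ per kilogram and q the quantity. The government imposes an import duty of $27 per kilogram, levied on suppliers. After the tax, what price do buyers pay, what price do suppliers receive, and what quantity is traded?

Buyers pay $67.4; suppliers receive $40.4; quantity = 115.6.

Before the tax: set 520 − 6p = 1.5p + 55 → p* = $62, q* = 148.
With the tax collected from suppliers, supply shifts: qs = 1.5(p − 27) + 55.
Solving gives q = 115.6 with buyers paying $67.4 and suppliers receiving $40.4 (the $27 wedge).
The less price-elastic side of the market bears the larger share of a per-unit tax.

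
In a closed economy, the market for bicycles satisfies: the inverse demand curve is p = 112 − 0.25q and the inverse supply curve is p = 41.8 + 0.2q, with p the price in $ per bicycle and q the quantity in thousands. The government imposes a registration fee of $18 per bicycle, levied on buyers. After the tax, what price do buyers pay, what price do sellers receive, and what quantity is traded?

Buyers pay $83; sellers receive $65; quantity = 116.

Inverting to q(p) form: qd = 448 − 4p; qs = 5p − 209.
Without the tax, 448 − 4p = 5p − 209 gives 9p = 657, so p* = $73 and q* = 156.
With the tax collected from buyers, demand (in seller-price terms) shifts: qd = 448 − 4(p + 18).
Solving gives q = 116 with buyers paying $83 and sellers receiving $65 (the $18 wedge).
The less price-elastic side of the market bears the larger share of a per-unit tax.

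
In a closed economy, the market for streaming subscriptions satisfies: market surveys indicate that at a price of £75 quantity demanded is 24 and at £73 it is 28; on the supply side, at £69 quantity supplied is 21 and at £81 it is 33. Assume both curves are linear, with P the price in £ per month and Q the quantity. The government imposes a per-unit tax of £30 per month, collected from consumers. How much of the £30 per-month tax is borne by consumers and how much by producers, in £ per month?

Consumers bear £10 per month; producers bear £20 per month.

Demand slope: (28 − 24)/(73 − 75) = -2, so Qd = 174 − 2P.
Supply slope: (33 − 21)/(81 − 69) = 1, so Qs = P − 48.
Without the tax, 174 − 2P = P − 48 gives 3P = 222, so P* = £74 and Q* = 26.
With the tax collected from consumers, demand (in seller-price terms) shifts: Qd = 174 − 2(P + 30).
New equilibrium: consumers pay £84, producers receive £54, Q = 6. (Wedge: Pb − Ps = 30.)
Burden on consumers: £10; on producers: £20. (They sum to £30.)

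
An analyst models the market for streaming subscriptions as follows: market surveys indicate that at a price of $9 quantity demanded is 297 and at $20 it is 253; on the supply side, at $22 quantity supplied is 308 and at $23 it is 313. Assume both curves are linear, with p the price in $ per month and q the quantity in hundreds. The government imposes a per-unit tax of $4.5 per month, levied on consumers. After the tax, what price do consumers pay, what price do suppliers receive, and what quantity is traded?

Consumers pay $17.5; suppliers receive $13; quantity = 263.

Demand slope: (253 − 297)/(20 − 9) = -4, so qd = 333 − 4p.
Supply slope: (313 − 308)/(23 − 22) = 5, so qs = 5p + 198.
Before the tax: set 333 − 4p = 5p + 198 → p* = $15, q* = 273.
With the tax collected from consumers, demand (in seller-price terms) shifts: qd = 333 − 4(p + 4.5).
New equilibrium: consumers pay $17.5, suppliers receive $13, q = 263. (Wedge: pb − ps = 4.5.)
The less price-elastic side of the market bears the larger share of a per-unit tax.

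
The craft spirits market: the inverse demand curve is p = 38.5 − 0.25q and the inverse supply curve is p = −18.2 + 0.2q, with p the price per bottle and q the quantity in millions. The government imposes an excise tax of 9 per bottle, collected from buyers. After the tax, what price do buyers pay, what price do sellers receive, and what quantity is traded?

Inverting to q(p) form: qd = 154 − 4p; qs = 5p + 91.
Before the tax: set 154 − 4p = 5p + 91 → p* = 7, q* = 126.
With the tax collected from buyers, demand (in seller-price terms) shifts: qd = 154 − 4(p + 9).
New equilibrium: buyers pay 12, sellers receive 3, q = 106. (Wedge: pb − ps = 9.)

Buyers pay 12; sellers receive 3; quantity = 106.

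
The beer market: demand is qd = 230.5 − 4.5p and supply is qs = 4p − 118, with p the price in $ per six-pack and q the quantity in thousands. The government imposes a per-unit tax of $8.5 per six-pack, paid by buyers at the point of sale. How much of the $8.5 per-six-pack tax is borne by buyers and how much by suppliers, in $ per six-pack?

Buyers bear $4 per six-pack; suppliers bear $4.5 per six-pack.

Without the tax, 230.5 − 4.5p = 4p − 118 gives 8.5p = 348.5, so p* = $41 and q* = 46.
With the tax collected from buyers, demand (in seller-price terms) shifts: qd = 230.5 − 4.5(p + 8.5).
New equilibrium: buyers pay $45, suppliers receive $36.5, q = 28. (Wedge: pb − ps = 8.5.)
Burden on buyers: $4; on suppliers: $4.5. (They sum to $8.5.)
The less price-elastic side of the market bears the larger share of a per-unit tax.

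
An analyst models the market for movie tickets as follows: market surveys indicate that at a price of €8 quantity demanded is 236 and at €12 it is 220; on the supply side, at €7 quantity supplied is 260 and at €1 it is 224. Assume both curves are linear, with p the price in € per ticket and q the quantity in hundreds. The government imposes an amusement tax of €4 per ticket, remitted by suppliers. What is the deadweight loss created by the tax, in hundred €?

Deadweight loss = €19.2 hundred.

Demand slope: (220 − 236)/(12 − 8) = -4, so qd = 268 − 4p.
Supply slope: (224 − 260)/(1 − 7) = 6, so qs = 6p + 218.
Without the tax, 268 − 4p = 6p + 218 gives 10p = 50, so p* = €5 and q* = 248.
With the tax collected from suppliers, supply shifts: qs = 6(p − 4) + 218.
Solving gives q = 238.4 with buyers paying €7.4 and suppliers receiving €3.4 (the €4 wedge).
Quantity falls by |ΔQ| = |248 − 238.4| = 9.6.
DWL = ½ · t · |ΔQ| = ½ · 4 · 9.6 = €19.2.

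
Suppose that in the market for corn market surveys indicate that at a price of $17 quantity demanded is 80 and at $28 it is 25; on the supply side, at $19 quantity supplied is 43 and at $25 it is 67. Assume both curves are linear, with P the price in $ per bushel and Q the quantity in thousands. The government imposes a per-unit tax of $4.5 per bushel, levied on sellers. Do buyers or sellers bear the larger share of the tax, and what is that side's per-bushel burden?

Demand slope: (25 − 80)/(28 − 17) = -5, so Qd = 165 − 5P.
Supply slope: (67 − 43)/(25 − 19) = 4, so Qs = 4P − 33.
Without the tax, 165 − 5P = 4P − 33 gives 9P = 198, so P* = $22 and Q* = 55.
With the tax collected from sellers, supply shifts: Qs = 4(P − 4.5) − 33.
Solving gives Q = 45 with buyers paying $24 and sellers receiving $19.5 (the $4.5 wedge).
Per-bushel burden: buyers $2, sellers $2.5.
Sellers take the larger share because supply is less price-elastic here (demand slope 5 vs supply slope 4).

Sellers bear the larger share: $2.5 per bushel.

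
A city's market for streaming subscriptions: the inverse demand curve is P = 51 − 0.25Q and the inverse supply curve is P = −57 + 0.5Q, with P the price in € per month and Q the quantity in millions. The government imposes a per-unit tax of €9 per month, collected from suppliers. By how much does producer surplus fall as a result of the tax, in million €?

Inverting to Q(P) form: Qd = 204 − 4P; Qs = 2P + 114.
Before the tax: set 204 − 4P = 2P + 114 → P* = €15, Q* = 144.
With the tax collected from suppliers, supply shifts: Qs = 2(P − 9) + 114.
New equilibrium: buyers pay €18, suppliers receive €9, Q = 132. (Wedge: Pb − Ps = 9.)
ΔPS is the trapezoid between Q = 132 and Q = 144 of height €6: ½ · (144 + 132) · 6 = €828.

Producer surplus falls by €828 million.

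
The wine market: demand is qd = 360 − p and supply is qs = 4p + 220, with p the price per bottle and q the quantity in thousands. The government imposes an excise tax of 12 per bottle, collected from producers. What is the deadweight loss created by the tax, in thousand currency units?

Before the tax: set 360 − p = 4p + 220 → p* = 28, q* = 332.
With the tax collected from producers, supply shifts: qs = 4(p − 12) + 220.
New equilibrium: consumers pay 37.6, producers receive 25.6, q = 322.4. (Wedge: pb − ps = 12.)
Quantity falls by |ΔQ| = |332 − 322.4| = 9.6.
DWL = ½ · t · |ΔQ| = ½ · 12 · 9.6 = 57.6.

Deadweight loss = 57.6 thousand.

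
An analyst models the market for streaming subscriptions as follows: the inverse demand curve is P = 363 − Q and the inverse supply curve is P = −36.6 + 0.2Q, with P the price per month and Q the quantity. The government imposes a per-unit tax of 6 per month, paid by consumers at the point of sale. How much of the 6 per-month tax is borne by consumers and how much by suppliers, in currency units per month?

Consumers bear 5 per month; suppliers bear 1 per month.

Inverting to Q(P) form: Qd = 363 − P; Qs = 5P + 183.
Before the tax: set 363 − P = 5P + 183 → P* = 30, Q* = 333.
With the tax collected from consumers, demand (in seller-price terms) shifts: Qd = 363 − (P + 6).
Solving gives Q = 328 with consumers paying 35 and suppliers receiving 29 (the 6 wedge).
Burden on consumers: 5; on suppliers: 1. (They sum to 6.)
The less price-elastic side of the market bears the larger share of a per-unit tax.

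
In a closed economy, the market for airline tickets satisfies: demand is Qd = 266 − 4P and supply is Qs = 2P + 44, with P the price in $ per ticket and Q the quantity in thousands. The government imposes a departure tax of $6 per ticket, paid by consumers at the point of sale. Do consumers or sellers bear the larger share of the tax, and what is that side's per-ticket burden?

Without the tax, 266 − 4P = 2P + 44 gives 6P = 222, so P* = $37 and Q* = 118.
With the tax collected from consumers, demand (in seller-price terms) shifts: Qd = 266 − 4(P + 6).
New equilibrium: consumers pay $39, sellers receive $33, Q = 110. (Wedge: Pb − Ps = 6.)
Per-ticket burden: consumers $2, sellers $4.
Sellers take the larger share because supply is less price-elastic here (demand slope 4 vs supply slope 2).
The less price-elastic side of the market bears the larger share of a per-unit tax.

Sellers bear the larger share: $4 per ticket.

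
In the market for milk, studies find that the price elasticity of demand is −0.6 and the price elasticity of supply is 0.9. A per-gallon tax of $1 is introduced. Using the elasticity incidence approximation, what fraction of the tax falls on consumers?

Consumers' share ≈ 0.6.

Incidence ratio: consumers' share ≈ εs / (εs + |εd|) = 0.9 / (0.9 + 0.6) = 0.6.
Supply is the more elastic side, so consumers bear the larger share.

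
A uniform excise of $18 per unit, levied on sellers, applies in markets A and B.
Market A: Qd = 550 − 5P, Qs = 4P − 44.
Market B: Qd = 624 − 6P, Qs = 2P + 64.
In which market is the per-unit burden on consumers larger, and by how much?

Market A, by $3.5.

Market A: pre-tax P* = $66, Q* = 220; post-tax Q = 180; per-unit burden on consumers = $8.
Market B: pre-tax P* = $70, Q* = 204; post-tax Q = 177; per-unit burden on consumers = $4.5.
Difference: $8 vs $4.5 → market A is larger by $3.5.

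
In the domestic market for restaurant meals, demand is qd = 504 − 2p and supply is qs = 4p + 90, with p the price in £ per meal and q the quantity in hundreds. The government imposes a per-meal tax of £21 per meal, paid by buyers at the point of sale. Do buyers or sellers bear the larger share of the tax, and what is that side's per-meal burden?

Buyers bear the larger share: £14 per meal.

Before the tax: set 504 − 2p = 4p + 90 → p* = £69, q* = 366.
With the tax collected from buyers, demand (in seller-price terms) shifts: qd = 504 − 2(p + 21).
New equilibrium: buyers pay £83, sellers receive £62, q = 338. (Wedge: pb − ps = 21.)
Per-meal burden: buyers £14, sellers £7.
Buyers take the larger share because demand is less price-elastic here (demand slope 2 vs supply slope 4).
The less price-elastic side of the market bears the larger share of a per-unit tax.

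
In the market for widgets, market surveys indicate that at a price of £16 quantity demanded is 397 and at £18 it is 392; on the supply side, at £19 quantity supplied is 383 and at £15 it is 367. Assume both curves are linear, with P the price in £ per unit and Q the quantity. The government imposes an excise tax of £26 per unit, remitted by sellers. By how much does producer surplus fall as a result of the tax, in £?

Demand slope: (392 − 397)/(18 − 16) = -2.5, so Qd = 437 − 2.5P.
Supply slope: (367 − 383)/(15 − 19) = 4, so Qs = 4P + 307.
Without the tax, 437 − 2.5P = 4P + 307 gives 6.5P = 130, so P* = £20 and Q* = 387.
With the tax collected from sellers, supply shifts: Qs = 4(P − 26) + 307.
Solving gives Q = 347 with buyers paying £36 and sellers receiving £10 (the £26 wedge).
ΔPS is the trapezoid between Q = 347 and Q = 387 of height £10: ½ · (387 + 347) · 10 = £3670.

Producer surplus falls by £3670.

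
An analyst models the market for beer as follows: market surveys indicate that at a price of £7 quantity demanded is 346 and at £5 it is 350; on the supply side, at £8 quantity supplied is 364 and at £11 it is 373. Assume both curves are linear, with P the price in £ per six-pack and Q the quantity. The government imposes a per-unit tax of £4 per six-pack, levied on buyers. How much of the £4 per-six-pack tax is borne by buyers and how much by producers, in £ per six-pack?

Demand slope: (350 − 346)/(5 − 7) = -2, so Qd = 360 − 2P.
Supply slope: (373 − 364)/(11 − 8) = 3, so Qs = 3P + 340.
Before the tax: set 360 − 2P = 3P + 340 → P* = £4, Q* = 352.
With the tax collected from buyers, demand (in seller-price terms) shifts: Qd = 360 − 2(P + 4).
New equilibrium: buyers pay £6.4, producers receive £2.4, Q = 347.2. (Wedge: Pb − Ps = 4.)
Burden on buyers: £2.4; on producers: £1.6. (They sum to £4.)
The less price-elastic side of the market bears the larger share of a per-unit tax.

Buyers bear £2.4 per six-pack; producers bear £1.6 per six-pack.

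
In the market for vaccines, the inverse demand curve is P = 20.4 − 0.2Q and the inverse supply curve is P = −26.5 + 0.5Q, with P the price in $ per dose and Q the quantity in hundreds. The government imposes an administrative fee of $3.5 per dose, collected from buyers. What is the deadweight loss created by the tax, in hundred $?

Deadweight loss = $8.75 hundred.

Inverting to Q(P) form: Qd = 102 − 5P; Qs = 2P + 53.
Before the tax: set 102 − 5P = 2P + 53 → P* = $7, Q* = 67.
With the tax collected from buyers, demand (in seller-price terms) shifts: Qd = 102 − 5(P + 3.5).
New equilibrium: buyers pay $8, suppliers receive $4.5, Q = 62. (Wedge: Pb − Ps = 3.5.)
Quantity falls by |ΔQ| = |67 − 62| = 5.
DWL = ½ · t · |ΔQ| = ½ · 3.5 · 5 = $8.75.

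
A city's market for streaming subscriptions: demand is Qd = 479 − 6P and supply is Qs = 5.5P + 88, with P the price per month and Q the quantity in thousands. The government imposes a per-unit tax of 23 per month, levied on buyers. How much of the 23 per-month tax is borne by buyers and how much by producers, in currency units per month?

Without the tax, 479 − 6P = 5.5P + 88 gives 11.5P = 391, so P* = 34 and Q* = 275.
With the tax collected from buyers, demand (in seller-price terms) shifts: Qd = 479 − 6(P + 23).
Solving gives Q = 209 with buyers paying 45 and producers receiving 22 (the 23 wedge).
Burden on buyers: 11; on producers: 12. (They sum to 23.)

Buyers bear 11 per month; producers bear 12 per month.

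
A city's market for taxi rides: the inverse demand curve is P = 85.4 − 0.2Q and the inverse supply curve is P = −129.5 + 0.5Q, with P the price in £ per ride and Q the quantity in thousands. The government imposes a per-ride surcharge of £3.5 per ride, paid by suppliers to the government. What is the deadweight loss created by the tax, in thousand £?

Inverting to Q(P) form: Qd = 427 − 5P; Qs = 2P + 259.
Before the tax: set 427 − 5P = 2P + 259 → P* = £24, Q* = 307.
With the tax collected from suppliers, supply shifts: Qs = 2(P − 3.5) + 259.
Solving gives Q = 302 with consumers paying £25 and suppliers receiving £21.5 (the £3.5 wedge).
Quantity falls by |ΔQ| = |307 − 302| = 5.
DWL = ½ · t · |ΔQ| = ½ · 3.5 · 5 = £8.75.

Deadweight loss = £8.75 thousand.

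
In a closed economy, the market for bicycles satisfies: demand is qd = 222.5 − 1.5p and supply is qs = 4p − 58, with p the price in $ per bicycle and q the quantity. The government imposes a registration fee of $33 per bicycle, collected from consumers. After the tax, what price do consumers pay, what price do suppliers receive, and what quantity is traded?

Consumers pay $75; suppliers receive $42; quantity = 110.

Without the tax, 222.5 − 1.5p = 4p − 58 gives 5.5p = 280.5, so p* = $51 and q* = 146.
With the tax collected from consumers, demand (in seller-price terms) shifts: qd = 222.5 − 1.5(p + 33).
New equilibrium: consumers pay $75, suppliers receive $42, q = 110. (Wedge: pb − ps = 33.)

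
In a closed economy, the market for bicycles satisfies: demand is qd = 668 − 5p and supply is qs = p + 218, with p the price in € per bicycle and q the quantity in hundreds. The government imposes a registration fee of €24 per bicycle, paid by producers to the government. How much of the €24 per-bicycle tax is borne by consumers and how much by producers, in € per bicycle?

Without the tax, 668 − 5p = p + 218 gives 6p = 450, so p* = €75 and q* = 293.
With the tax collected from producers, supply shifts: qs = (p − 24) + 218.
Solving gives q = 273 with consumers paying €79 and producers receiving €55 (the €24 wedge).
Burden on consumers: €4; on producers: €20. (They sum to €24.)

Consumers bear €4 per bicycle; producers bear €20 per bicycle.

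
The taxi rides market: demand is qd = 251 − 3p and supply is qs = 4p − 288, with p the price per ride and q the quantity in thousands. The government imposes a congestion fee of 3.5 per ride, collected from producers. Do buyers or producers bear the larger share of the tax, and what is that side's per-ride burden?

Buyers bear the larger share: 2 per ride.

Without the tax, 251 − 3p = 4p − 288 gives 7p = 539, so p* = 77 and q* = 20.
With the tax collected from producers, supply shifts: qs = 4(p − 3.5) − 288.
New equilibrium: buyers pay 79, producers receive 75.5, q = 14. (Wedge: pb − ps = 3.5.)
Per-ride burden: buyers 2, producers 1.5.
Buyers take the larger share because demand is less price-elastic here (demand slope 3 vs supply slope 4).
The less price-elastic side of the market bears the larger share of a per-unit tax.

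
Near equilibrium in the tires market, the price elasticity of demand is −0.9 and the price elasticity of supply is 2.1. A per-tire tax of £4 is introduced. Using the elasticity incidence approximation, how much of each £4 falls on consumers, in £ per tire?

Incidence ratio: consumers' share ≈ εs / (εs + |εd|) = 2.1 / (2.1 + 0.9) = 0.7.
So consumers bear ≈ 0.7 × £4 = £2.8; producers bear £1.2.

Consumers bear ≈ £2.8 per tire.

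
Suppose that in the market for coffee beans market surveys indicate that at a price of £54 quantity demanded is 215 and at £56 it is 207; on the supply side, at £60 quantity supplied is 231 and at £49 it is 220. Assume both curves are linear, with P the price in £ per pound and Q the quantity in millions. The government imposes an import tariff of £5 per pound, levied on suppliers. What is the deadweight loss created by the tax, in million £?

Demand slope: (207 − 215)/(56 − 54) = -4, so Qd = 431 − 4P.
Supply slope: (220 − 231)/(49 − 60) = 1, so Qs = P + 171.
Without the tax, 431 − 4P = P + 171 gives 5P = 260, so P* = £52 and Q* = 223.
With the tax collected from suppliers, supply shifts: Qs = (P − 5) + 171.
Solving gives Q = 219 with consumers paying £53 and suppliers receiving £48 (the £5 wedge).
Quantity falls by |ΔQ| = |223 − 219| = 4.
DWL = ½ · t · |ΔQ| = ½ · 5 · 4 = £10.

Deadweight loss = £10 million.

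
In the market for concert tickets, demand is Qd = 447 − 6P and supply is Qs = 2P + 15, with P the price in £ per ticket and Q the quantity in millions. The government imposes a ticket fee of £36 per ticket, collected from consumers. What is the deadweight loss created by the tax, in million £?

Without the tax, 447 − 6P = 2P + 15 gives 8P = 432, so P* = £54 and Q* = 123.
With the tax collected from consumers, demand (in seller-price terms) shifts: Qd = 447 − 6(P + 36).
Solving gives Q = 69 with consumers paying £63 and producers receiving £27 (the £36 wedge).
Quantity falls by |ΔQ| = |123 − 69| = 54.
DWL = ½ · t · |ΔQ| = ½ · 36 · 54 = £972.

Deadweight loss = £972 million.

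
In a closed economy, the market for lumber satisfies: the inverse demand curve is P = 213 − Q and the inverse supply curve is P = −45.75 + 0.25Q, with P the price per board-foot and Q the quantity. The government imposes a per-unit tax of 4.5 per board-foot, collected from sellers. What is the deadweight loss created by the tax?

Inverting to Q(P) form: Qd = 213 − P; Qs = 4P + 183.
Without the tax, 213 − P = 4P + 183 gives 5P = 30, so P* = 6 and Q* = 207.
With the tax collected from sellers, supply shifts: Qs = 4(P − 4.5) + 183.
New equilibrium: consumers pay 9.6, sellers receive 5.1, Q = 203.4. (Wedge: Pb − Ps = 4.5.)
Quantity falls by |ΔQ| = |207 − 203.4| = 3.6.
DWL = ½ · t · |ΔQ| = ½ · 4.5 · 3.6 = 8.1.

Deadweight loss = 8.1.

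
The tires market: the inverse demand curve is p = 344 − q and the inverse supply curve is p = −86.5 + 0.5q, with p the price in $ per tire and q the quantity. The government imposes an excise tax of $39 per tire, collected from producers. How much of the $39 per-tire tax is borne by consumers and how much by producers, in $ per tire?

Consumers bear $26 per tire; producers bear $13 per tire.

Rewrite in direct form: qd = 344 − p and qs = 2p + 173.
Without the tax, 344 − p = 2p + 173 gives 3p = 171, so p* = $57 and q* = 287.
With the tax collected from producers, supply shifts: qs = 2(p − 39) + 173.
Solving gives q = 261 with consumers paying $83 and producers receiving $44 (the $39 wedge).
Burden on consumers: $26; on producers: $13. (They sum to $39.)
The less price-elastic side of the market bears the larger share of a per-unit tax.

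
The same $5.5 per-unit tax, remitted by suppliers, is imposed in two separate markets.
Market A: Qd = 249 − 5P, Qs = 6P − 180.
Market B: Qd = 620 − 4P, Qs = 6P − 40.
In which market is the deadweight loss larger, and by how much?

Market A, by $4.95.

Market A: pre-tax P* = $39, Q* = 54; post-tax Q = 39; deadweight loss = $41.25.
Market B: pre-tax P* = $66, Q* = 356; post-tax Q = 342.8; deadweight loss = $36.3.
Difference: $41.25 vs $36.3 → market A is larger by $4.95.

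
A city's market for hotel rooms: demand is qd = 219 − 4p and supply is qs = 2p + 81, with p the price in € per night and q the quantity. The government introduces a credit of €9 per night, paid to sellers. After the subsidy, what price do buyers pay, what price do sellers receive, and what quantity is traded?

Buyers pay €20; sellers receive €29; quantity = 139.

Before the subsidy: set 219 − 4p = 2p + 81 → p* = €23, q* = 127.
With a per-unit subsidy paid to sellers, each receives p + 9 per unit sold, so supply becomes qs = 2(p + 9) + 81.
Solving gives q = 139 with buyers paying €20 and sellers receiving €29 (the €9 wedge).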